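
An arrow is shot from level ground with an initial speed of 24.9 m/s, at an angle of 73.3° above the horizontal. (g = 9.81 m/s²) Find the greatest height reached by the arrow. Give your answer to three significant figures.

29.0 m

Vertical component of launch velocity: v_y = 24.9 sin 73.3° = 23.85 m/s.
At the highest point the vertical velocity is zero, so v_y² = 2 g h_max.
h_max = (23.85)² / (2 × 9.81) = 568.8 / 19.62 = 29.0 m.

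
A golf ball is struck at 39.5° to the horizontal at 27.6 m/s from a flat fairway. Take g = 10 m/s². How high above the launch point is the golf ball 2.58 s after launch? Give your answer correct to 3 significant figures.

v_y0 = 27.6 sin 39.5° = 17.56 m/s.
y(t) = v_y0 t − ½ g t² = 17.56×2.58 − 5.000×2.58² = 12.0 m.

12.0 m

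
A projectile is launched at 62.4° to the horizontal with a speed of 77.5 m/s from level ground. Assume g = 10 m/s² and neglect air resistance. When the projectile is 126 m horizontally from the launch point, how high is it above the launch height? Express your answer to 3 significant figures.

v_x = 77.5 cos 62.4° = 35.91 m/s, v_y0 = 77.5 sin 62.4° = 68.68 m/s.
Time to reach x = 126 m: t = x / v_x = 126 / 35.91 = 3.509 s.
y = v_y0 t − ½ g t² = 68.68×3.509 − 5.000×3.509² = 179 m.

179 m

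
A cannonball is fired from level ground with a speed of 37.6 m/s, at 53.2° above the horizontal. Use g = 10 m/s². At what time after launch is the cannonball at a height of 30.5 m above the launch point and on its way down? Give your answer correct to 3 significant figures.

v_y0 = 37.6 sin 53.2° = 30.11 m/s.
Set y = v_y0 t − ½ g t² = 30.5: 5.000 t² − 30.11 t + 30.5 = 0.
t = [30.11 ± √(906.6 − 610.0)] / 10 = (30.11 ± 17.22) / 10, giving t = 1.29 s or t = 4.73 s.
On the way down corresponds to the larger root: t = 4.73 s.

4.73 s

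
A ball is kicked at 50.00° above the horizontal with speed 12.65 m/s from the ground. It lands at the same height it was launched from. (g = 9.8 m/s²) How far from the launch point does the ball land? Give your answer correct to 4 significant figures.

For level ground, R = v₀² sin(2θ) / g.
sin(2 × 50.00°) = sin 100.00° = 0.9848.
R = (12.65)² × 0.9848 / 9.8 = 16.08 m.

16.08 m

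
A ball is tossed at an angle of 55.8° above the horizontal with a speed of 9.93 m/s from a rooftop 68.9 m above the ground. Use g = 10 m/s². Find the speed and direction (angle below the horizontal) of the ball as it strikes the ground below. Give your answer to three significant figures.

38.4 m/s at 81.6° below the horizontal

v_x = 9.93 cos 55.8° = 5.581 m/s (constant).
|v_y| at impact = √((8.213)² + 2×10×68.9) = 38.02 m/s.
Speed = √(5.581² + 38.02²) = 38.4 m/s; angle = arctan(38.02/5.581) = 81.6° below horizontal.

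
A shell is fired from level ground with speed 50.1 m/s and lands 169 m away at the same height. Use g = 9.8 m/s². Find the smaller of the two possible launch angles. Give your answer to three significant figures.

20.6°

Level-ground range: R = v₀² sin(2θ)/g ⇒ sin 2θ = R g / v₀² = 169×9.8/50.1² = 0.6598.
2θ = arcsin(0.6598) = 41.28° or 180° − 41.28° = 138.72°.
So θ = 20.6° or θ = 69.4°.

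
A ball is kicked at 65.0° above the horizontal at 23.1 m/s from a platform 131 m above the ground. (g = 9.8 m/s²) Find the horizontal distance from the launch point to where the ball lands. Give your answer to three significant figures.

Components: v_x = 23.1 cos 65.0° = 9.762 m/s, v_y = 23.1 sin 65.0° = 20.94 m/s.
Vertical: 0 = 131 + 20.94 t − ½(9.8) t² ⇒ 4.900 t² − 20.94 t − 131 = 0.
t = [20.94 + √(438.5 + 2568)] / 9.800 = 7.732 s.
Horizontal: R = v_x · t = 9.762 × 7.732 = 75.5 m.

75.5 m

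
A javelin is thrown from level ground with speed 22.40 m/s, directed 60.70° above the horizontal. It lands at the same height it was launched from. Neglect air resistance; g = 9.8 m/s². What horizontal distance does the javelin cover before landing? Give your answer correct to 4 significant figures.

Components: v_x = 22.40 cos 60.70° = 10.962 m/s, v_y = 22.40 sin 60.70° = 19.534 m/s.
Time of flight (same landing height): t = 2 v_y / g = 2 × 19.534 / 9.8 = 3.9865 s.
Range: R = v_x · t = 10.962 × 3.9865 = 43.70 m.

43.70 m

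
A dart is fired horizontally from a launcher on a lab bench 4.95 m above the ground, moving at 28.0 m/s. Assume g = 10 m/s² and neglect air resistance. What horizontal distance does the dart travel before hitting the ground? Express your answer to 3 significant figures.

Initial vertical velocity is zero, so the fall time comes from h = ½ g t²: t = √(2 × 4.95 / 10) = 0.9950 s.
Horizontal motion is uniform at 28.0 m/s, so x = 28.0 × 0.9950 = 27.9 m.

27.9 m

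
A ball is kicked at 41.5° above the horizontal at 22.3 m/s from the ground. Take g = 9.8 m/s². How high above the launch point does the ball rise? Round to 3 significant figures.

Vertical component of launch velocity: v_y = 22.3 sin 41.5° = 14.78 m/s.
At the highest point the vertical velocity is zero, so v_y² = 2 g h_max.
h_max = (14.78)² / (2 × 9.8) = 218.4 / 19.60 = 11.1 m.

11.1 m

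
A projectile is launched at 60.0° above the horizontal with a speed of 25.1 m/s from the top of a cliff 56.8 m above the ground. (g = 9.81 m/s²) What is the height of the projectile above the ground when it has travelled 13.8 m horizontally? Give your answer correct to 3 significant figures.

v_x = 25.1 cos 60.0° = 12.55 m/s, v_y0 = 25.1 sin 60.0° = 21.74 m/s.
Time to reach x = 13.8 m: t = x / v_x = 13.8 / 12.55 = 1.100 s.
y = 56.8 + v_y0 t − ½ g t² = 56.8 + 21.74×1.100 − 4.905×1.100² = 74.8 m.

74.8 m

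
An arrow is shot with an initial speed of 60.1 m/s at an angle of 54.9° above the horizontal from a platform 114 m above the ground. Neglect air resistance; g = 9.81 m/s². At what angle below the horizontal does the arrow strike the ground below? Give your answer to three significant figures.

63.1°

v_x = 60.1 cos 54.9° = 34.56 m/s.
At impact |v_y| = √(v_y0² + 2 g h) = √(49.17² + 2×9.81×114) = 68.22 m/s.
Angle below horizontal = arctan(|v_y| / v_x) = arctan(68.22 / 34.56) = 63.1°.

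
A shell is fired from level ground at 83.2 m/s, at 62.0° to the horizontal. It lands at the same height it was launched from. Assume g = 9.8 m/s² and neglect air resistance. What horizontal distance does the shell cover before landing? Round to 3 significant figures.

586 m

For level ground, R = v₀² sin(2θ) / g.
sin(2 × 62.0°) = sin 124.0° = 0.8290.
R = (83.2)² × 0.8290 / 9.8 = 586 m.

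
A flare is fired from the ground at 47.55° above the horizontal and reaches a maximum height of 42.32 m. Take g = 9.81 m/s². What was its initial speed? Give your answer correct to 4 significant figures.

39.05 m/s

At maximum height v_y = 0, so (v₀ sin θ)² = 2 g H.
v₀ sin 47.55° = √(2 × 9.81 × 42.32) = 28.815 m/s.
v₀ = 28.815 / sin 47.55° = 28.815 / 0.7379 = 39.05 m/s.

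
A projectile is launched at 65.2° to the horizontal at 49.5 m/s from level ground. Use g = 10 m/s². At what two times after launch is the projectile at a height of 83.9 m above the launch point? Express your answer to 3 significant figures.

2.65 s and 6.34 s

v_y0 = 49.5 sin 65.2° = 44.93 m/s.
Set y = v_y0 t − ½ g t² = 83.9: 5.000 t² − 44.93 t + 83.9 = 0.
t = [44.93 ± √(2019 − 1678)] / 10 = (44.93 ± 18.47) / 10, giving t = 2.65 s or t = 6.34 s.
So the projectile is at 83.9 m at t = 2.65 s (rising) and t = 6.34 s (falling).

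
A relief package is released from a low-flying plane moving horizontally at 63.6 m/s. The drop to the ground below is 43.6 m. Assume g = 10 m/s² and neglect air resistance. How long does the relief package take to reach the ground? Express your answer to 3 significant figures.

The horizontal speed doesn't affect the fall. With v_y0 = 0, h = ½ g t².
t = √(2 × 43.6 / 10) = √8.720 = 2.95 s.

2.95 s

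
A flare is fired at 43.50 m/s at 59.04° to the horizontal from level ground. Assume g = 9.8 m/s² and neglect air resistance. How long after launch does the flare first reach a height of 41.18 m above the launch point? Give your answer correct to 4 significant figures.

1.340 s

v_y0 = 43.50 sin 59.04° = 37.302 m/s.
Set y = v_y0 t − ½ g t² = 41.18: 4.900 t² − 37.302 t + 41.18 = 0.
t = [37.302 ± √(1391.4 − 807.13)] / 9.8 = (37.302 ± 24.172) / 9.8, giving t = 1.340 s or t = 6.273 s.
The flare is on the way up at the first time, so t = 1.340 s.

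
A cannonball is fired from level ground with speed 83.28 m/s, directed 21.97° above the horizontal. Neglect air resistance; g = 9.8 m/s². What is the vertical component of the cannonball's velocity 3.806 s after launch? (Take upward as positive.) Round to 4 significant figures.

-6.142 m/s

Initial vertical component: v_y0 = 83.28 sin 21.97° = 31.157 m/s.
v_y(t) = v_y0 − g t = 31.157 − 9.8 × 3.806 = -6.142 m/s.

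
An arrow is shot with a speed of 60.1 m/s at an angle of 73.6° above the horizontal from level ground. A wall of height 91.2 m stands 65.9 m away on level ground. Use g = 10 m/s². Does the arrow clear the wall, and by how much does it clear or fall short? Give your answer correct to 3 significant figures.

Yes — it clears the wall by 57.3 m.

v_x = 60.1 cos 73.6° = 16.97 m/s; v_y0 = 60.1 sin 73.6° = 57.65 m/s.
Time to reach the wall: t = 65.9 / 16.97 = 3.883 s.
Height at that point: y = 57.65×3.883 − 5.000×3.883² = 148.5 m.
That is 148.5 − 91.2 = 57.3 m above the top of the wall, so the arrow clears it.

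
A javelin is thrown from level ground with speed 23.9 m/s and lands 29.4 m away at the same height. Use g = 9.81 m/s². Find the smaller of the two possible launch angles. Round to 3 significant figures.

Level-ground range: R = v₀² sin(2θ)/g ⇒ sin 2θ = R g / v₀² = 29.4×9.81/23.9² = 0.5049.
2θ = arcsin(0.5049) = 30.32° or 180° − 30.32° = 149.68°.
So θ = 15.2° or θ = 74.8°.

15.2°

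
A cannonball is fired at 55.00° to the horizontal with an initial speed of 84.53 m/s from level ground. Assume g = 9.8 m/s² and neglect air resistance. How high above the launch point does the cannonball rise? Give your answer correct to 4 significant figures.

Vertical component of launch velocity: v_y = 84.53 sin 55.00° = 69.243 m/s.
At the highest point the vertical velocity is zero, so v_y² = 2 g h_max.
h_max = (69.243)² / (2 × 9.8) = 4794.6 / 19.60 = 244.6 m.

244.6 m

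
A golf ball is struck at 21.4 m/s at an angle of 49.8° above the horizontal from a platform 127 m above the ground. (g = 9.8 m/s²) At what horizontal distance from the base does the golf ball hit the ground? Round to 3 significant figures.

Components: v_x = 21.4 cos 49.8° = 13.81 m/s, v_y = 21.4 sin 49.8° = 16.35 m/s.
Vertical: 0 = 127 + 16.35 t − ½(9.8) t² ⇒ 4.900 t² − 16.35 t − 127 = 0.
t = [16.35 + √(267.3 + 2489)] / 9.800 = 7.026 s.
Horizontal: R = v_x · t = 13.81 × 7.026 = 97.0 m.

97.0 m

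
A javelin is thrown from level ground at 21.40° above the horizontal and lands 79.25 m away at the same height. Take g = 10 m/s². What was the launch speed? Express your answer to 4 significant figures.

34.15 m/s

On level ground, R = v₀² sin(2θ) / g, so v₀ = √(R g / sin 2θ).
sin(2 × 21.40°) = 0.6794.
v₀ = √(79.25 × 10 / 0.6794) = √1166.5 = 34.15 m/s.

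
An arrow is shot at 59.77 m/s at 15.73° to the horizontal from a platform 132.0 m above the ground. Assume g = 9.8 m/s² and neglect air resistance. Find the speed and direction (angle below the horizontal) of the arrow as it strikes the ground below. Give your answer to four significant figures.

v_x = 59.77 cos 15.73° = 57.532 m/s (constant).
|v_y| at impact = √((16.204)² + 2×9.8×132.0) = 53.383 m/s.
Speed = √(57.532² + 53.383²) = 78.48 m/s; angle = arctan(53.383/57.532) = 42.86° below horizontal.

78.48 m/s at 42.86° below the horizontal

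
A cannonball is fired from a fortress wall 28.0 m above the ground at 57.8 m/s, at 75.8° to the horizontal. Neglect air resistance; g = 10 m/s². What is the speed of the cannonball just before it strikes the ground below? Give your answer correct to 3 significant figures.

62.5 m/s

v_x = 57.8 cos 75.8° = 14.18 m/s is unchanged throughout.
For the vertical component, v_y² = v_y0² + 2 g h = (56.03)² + 2×10×28.0 = 3699, so |v_y| = 60.82 m/s.
Impact speed = √(v_x² + v_y²) = √(201.1 + 3699) = 62.5 m/s.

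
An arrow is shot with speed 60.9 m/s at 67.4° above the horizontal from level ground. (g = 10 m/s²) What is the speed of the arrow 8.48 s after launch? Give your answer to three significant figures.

v_x = 60.9 cos 67.4° = 23.40 m/s (constant).
v_y(t) = 60.9 sin 67.4° − g t = 56.22 − 10 × 8.48 = -28.58 m/s.
Speed = √(v_x² + v_y²) = √(547.6 + 816.8) = 36.9 m/s.

36.9 m/s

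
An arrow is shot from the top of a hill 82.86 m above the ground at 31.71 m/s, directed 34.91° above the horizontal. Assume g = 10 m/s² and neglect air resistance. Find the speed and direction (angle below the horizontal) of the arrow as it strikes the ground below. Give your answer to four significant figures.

51.60 m/s at 59.74° below the horizontal

v_x = 31.71 cos 34.91° = 26.004 m/s (constant).
|v_y| at impact = √((18.147)² + 2×10×82.86) = 44.570 m/s.
Speed = √(26.004² + 44.570²) = 51.60 m/s; angle = arctan(44.570/26.004) = 59.74° below horizontal.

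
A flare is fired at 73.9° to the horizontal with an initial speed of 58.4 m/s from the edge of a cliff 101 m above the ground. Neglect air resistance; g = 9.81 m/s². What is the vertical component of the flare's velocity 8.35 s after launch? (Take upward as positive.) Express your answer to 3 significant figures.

-25.8 m/s

Initial vertical component: v_y0 = 58.4 sin 73.9° = 56.11 m/s.
v_y(t) = v_y0 − g t = 56.11 − 9.81 × 8.35 = -25.8 m/s.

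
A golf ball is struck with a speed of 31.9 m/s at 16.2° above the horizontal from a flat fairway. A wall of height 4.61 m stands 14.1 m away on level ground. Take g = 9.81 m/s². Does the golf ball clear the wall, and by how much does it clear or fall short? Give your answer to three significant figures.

v_x = 31.9 cos 16.2° = 30.63 m/s; v_y0 = 31.9 sin 16.2° = 8.900 m/s.
Time to reach the wall: t = 14.1 / 30.63 = 0.4603 s.
Height at that point: y = 8.900×0.4603 − 4.905×0.4603² = 3.057 m.
That is 4.61 − 3.057 = 1.55 m below the top of the wall, so the golf ball does not clear it.

No — it falls 1.55 m short of clearing the wall.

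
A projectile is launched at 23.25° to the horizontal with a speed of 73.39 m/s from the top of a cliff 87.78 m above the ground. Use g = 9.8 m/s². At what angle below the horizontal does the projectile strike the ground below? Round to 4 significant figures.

v_x = 73.39 cos 23.25° = 67.430 m/s.
At impact |v_y| = √(v_y0² + 2 g h) = √(28.970² + 2×9.8×87.78) = 50.594 m/s.
Angle below horizontal = arctan(|v_y| / v_x) = arctan(50.594 / 67.430) = 36.88°.

36.88°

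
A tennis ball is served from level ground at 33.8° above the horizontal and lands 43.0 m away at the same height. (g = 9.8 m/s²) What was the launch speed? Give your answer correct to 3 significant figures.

On level ground, R = v₀² sin(2θ) / g, so v₀ = √(R g / sin 2θ).
sin(2 × 33.8°) = 0.9245.
v₀ = √(43.0 × 9.8 / 0.9245) = √455.8 = 21.3 m/s.

21.3 m/s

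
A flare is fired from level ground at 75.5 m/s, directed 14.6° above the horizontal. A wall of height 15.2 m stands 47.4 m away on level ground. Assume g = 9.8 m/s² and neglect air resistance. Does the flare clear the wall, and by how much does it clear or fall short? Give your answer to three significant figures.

v_x = 75.5 cos 14.6° = 73.06 m/s; v_y0 = 75.5 sin 14.6° = 19.03 m/s.
Time to reach the wall: t = 47.4 / 73.06 = 0.6488 s.
Height at that point: y = 19.03×0.6488 − 4.900×0.6488² = 10.28 m.
That is 15.2 − 10.28 = 4.92 m below the top of the wall, so the flare does not clear it.

No — it falls 4.92 m short of clearing the wall.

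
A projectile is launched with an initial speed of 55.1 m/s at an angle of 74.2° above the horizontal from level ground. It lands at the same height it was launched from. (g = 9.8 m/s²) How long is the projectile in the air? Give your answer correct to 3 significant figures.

10.8 s

Vertical component: v_y = 55.1 sin 74.2° = 53.02 m/s.
For a projectile landing at launch height, time of flight is t = 2 v_y / g = 2 × 53.02 / 9.8 = 10.8 s.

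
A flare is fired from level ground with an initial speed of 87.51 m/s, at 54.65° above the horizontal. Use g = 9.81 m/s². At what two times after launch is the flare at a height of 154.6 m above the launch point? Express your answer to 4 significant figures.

v_y0 = 87.51 sin 54.65° = 71.376 m/s.
Set y = v_y0 t − ½ g t² = 154.6: 4.905 t² − 71.376 t + 154.6 = 0.
t = [71.376 ± √(5094.5 − 3033.3)] / 9.81 = (71.376 ± 45.400) / 9.81, giving t = 2.648 s or t = 11.90 s.
So the flare is at 154.6 m at t = 2.648 s (rising) and t = 11.90 s (falling).

2.648 s and 11.90 s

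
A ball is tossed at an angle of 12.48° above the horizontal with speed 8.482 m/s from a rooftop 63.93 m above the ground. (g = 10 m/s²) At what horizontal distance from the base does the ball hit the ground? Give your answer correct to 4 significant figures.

Components: v_x = 8.482 cos 12.48° = 8.2816 m/s, v_y = 8.482 sin 12.48° = 1.8330 m/s.
Vertical: 0 = 63.93 + 1.8330 t − ½(10) t² ⇒ 5.000 t² − 1.8330 t − 63.93 = 0.
t = [1.8330 + √(3.3599 + 1278.6)] / 10.00 = 3.7637 s.
Horizontal: R = v_x · t = 8.2816 × 3.7637 = 31.17 m.

31.17 m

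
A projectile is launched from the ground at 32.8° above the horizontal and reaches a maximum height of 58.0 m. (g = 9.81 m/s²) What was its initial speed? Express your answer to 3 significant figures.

At maximum height v_y = 0, so (v₀ sin θ)² = 2 g H.
v₀ sin 32.8° = √(2 × 9.81 × 58.0) = 33.73 m/s.
v₀ = 33.73 / sin 32.8° = 33.73 / 0.5417 = 62.3 m/s.

62.3 m/s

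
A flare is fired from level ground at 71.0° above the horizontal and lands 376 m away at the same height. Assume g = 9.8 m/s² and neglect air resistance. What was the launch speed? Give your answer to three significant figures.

77.4 m/s

On level ground, R = v₀² sin(2θ) / g, so v₀ = √(R g / sin 2θ).
sin(2 × 71.0°) = 0.6157.
v₀ = √(376 × 9.8 / 0.6157) = √5985 = 77.4 m/s.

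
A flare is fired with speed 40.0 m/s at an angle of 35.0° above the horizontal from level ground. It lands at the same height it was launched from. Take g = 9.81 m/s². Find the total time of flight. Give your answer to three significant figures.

Vertical component: v_y = 40.0 sin 35.0° = 22.94 m/s.
For a projectile landing at launch height, time of flight is t = 2 v_y / g = 2 × 22.94 / 9.81 = 4.68 s.

4.68 s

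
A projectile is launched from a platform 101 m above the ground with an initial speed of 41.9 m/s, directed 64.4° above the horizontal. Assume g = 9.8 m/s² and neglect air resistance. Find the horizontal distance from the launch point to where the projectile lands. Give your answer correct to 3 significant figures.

Components: v_x = 41.9 cos 64.4° = 18.10 m/s, v_y = 41.9 sin 64.4° = 37.79 m/s.
Vertical: 0 = 101 + 37.79 t − ½(9.8) t² ⇒ 4.900 t² − 37.79 t − 101 = 0.
t = [37.79 + √(1428 + 1980)] / 9.800 = 9.813 s.
Horizontal: R = v_x · t = 18.10 × 9.813 = 178 m.

178 m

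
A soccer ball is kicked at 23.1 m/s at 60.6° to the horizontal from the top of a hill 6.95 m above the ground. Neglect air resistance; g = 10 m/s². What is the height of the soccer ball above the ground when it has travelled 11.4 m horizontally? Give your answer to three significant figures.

22.1 m

v_x = 23.1 cos 60.6° = 11.34 m/s, v_y0 = 23.1 sin 60.6° = 20.13 m/s.
Time to reach x = 11.4 m: t = x / v_x = 11.4 / 11.34 = 1.005 s.
y = 6.95 + v_y0 t − ½ g t² = 6.95 + 20.13×1.005 − 5.000×1.005² = 22.1 m.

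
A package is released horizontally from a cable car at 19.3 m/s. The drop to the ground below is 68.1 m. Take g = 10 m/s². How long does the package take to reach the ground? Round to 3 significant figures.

3.69 s

The horizontal speed doesn't affect the fall. With v_y0 = 0, h = ½ g t².
t = √(2 × 68.1 / 10) = √13.62 = 3.69 s.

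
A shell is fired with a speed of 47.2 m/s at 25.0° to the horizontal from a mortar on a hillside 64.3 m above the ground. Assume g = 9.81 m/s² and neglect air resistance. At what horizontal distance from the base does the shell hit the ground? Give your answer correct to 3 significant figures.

Components: v_x = 47.2 cos 25.0° = 42.78 m/s, v_y = 47.2 sin 25.0° = 19.95 m/s.
Vertical: 0 = 64.3 + 19.95 t − ½(9.81) t² ⇒ 4.905 t² − 19.95 t − 64.3 = 0.
t = [19.95 + √(398.0 + 1262)] / 9.810 = 6.187 s.
Horizontal: R = v_x · t = 42.78 × 6.187 = 265 m.

265 m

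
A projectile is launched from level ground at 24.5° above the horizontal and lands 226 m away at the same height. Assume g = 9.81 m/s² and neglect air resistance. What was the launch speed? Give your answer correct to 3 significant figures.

On level ground, R = v₀² sin(2θ) / g, so v₀ = √(R g / sin 2θ).
sin(2 × 24.5°) = 0.7547.
v₀ = √(226 × 9.81 / 0.7547) = √2938 = 54.2 m/s.

54.2 m/s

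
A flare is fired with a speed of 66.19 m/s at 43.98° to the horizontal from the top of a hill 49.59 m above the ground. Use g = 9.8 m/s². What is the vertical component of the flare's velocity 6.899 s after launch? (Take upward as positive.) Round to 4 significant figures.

-21.65 m/s

Initial vertical component: v_y0 = 66.19 sin 43.98° = 45.963 m/s.
v_y(t) = v_y0 − g t = 45.963 − 9.8 × 6.899 = -21.65 m/s.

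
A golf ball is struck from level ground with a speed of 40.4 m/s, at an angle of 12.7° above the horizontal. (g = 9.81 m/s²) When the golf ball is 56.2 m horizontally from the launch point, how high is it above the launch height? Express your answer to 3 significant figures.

2.69 m

v_x = 40.4 cos 12.7° = 39.41 m/s, v_y0 = 40.4 sin 12.7° = 8.882 m/s.
Time to reach x = 56.2 m: t = x / v_x = 56.2 / 39.41 = 1.426 s.
y = v_y0 t − ½ g t² = 8.882×1.426 − 4.905×1.426² = 2.69 m.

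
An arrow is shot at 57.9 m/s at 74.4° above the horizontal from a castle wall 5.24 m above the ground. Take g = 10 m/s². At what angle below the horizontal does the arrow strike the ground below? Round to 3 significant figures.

74.6°

v_x = 57.9 cos 74.4° = 15.57 m/s.
At impact |v_y| = √(v_y0² + 2 g h) = √(55.77² + 2×10×5.24) = 56.70 m/s.
Angle below horizontal = arctan(|v_y| / v_x) = arctan(56.70 / 15.57) = 74.6°.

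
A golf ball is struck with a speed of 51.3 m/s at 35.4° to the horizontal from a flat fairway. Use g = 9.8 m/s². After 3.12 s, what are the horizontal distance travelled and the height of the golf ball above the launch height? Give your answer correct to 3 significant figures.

x = 130 m, y = 45.0 m

v_x = 51.3 cos 35.4° = 41.82 m/s; v_y0 = 51.3 sin 35.4° = 29.72 m/s.
x = v_x t = 41.82 × 3.12 = 130 m.
y = v_y0 t − ½ g t² = 29.72×3.12 − 4.900×3.12² = 45.0 m.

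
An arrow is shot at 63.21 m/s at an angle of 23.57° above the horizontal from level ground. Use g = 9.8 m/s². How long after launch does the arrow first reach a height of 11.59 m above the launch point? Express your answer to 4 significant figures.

0.5087 s

v_y0 = 63.21 sin 23.57° = 25.276 m/s.
Set y = v_y0 t − ½ g t² = 11.59: 4.900 t² − 25.276 t + 11.59 = 0.
t = [25.276 ± √(638.88 − 227.16)] / 9.8 = (25.276 ± 20.291) / 9.8, giving t = 0.5087 s or t = 4.650 s.
The arrow is on the way up at the first time, so t = 0.5087 s.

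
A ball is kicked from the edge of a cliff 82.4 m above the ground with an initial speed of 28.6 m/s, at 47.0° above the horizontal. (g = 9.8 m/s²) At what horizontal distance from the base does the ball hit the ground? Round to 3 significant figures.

Components: v_x = 28.6 cos 47.0° = 19.51 m/s, v_y = 28.6 sin 47.0° = 20.92 m/s.
Vertical: 0 = 82.4 + 20.92 t − ½(9.8) t² ⇒ 4.900 t² − 20.92 t − 82.4 = 0.
t = [20.92 + √(437.6 + 1615)] / 9.800 = 6.758 s.
Horizontal: R = v_x · t = 19.51 × 6.758 = 132 m.

132 m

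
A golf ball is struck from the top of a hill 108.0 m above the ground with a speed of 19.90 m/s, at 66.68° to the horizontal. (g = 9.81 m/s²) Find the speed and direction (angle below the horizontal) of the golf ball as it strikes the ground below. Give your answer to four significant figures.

v_x = 19.90 cos 66.68° = 7.8777 m/s (constant).
|v_y| at impact = √((18.274)² + 2×9.81×108.0) = 49.527 m/s.
Speed = √(7.8777² + 49.527²) = 50.15 m/s; angle = arctan(49.527/7.8777) = 80.96° below horizontal.

50.15 m/s at 80.96° below the horizontal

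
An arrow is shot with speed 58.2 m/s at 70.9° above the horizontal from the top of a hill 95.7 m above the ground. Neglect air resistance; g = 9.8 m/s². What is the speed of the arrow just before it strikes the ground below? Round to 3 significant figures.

v_x = 58.2 cos 70.9° = 19.04 m/s is unchanged throughout.
For the vertical component, v_y² = v_y0² + 2 g h = (55.00)² + 2×9.8×95.7 = 4901, so |v_y| = 70.01 m/s.
Impact speed = √(v_x² + v_y²) = √(362.5 + 4901) = 72.5 m/s.

72.5 m/s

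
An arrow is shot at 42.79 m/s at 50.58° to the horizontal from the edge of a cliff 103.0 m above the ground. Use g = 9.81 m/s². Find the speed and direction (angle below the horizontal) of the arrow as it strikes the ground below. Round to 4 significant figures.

62.06 m/s at 64.04° below the horizontal

v_x = 42.79 cos 50.58° = 27.172 m/s (constant).
|v_y| at impact = √((33.056)² + 2×9.81×103.0) = 55.799 m/s.
Speed = √(27.172² + 55.799²) = 62.06 m/s; angle = arctan(55.799/27.172) = 64.04° below horizontal.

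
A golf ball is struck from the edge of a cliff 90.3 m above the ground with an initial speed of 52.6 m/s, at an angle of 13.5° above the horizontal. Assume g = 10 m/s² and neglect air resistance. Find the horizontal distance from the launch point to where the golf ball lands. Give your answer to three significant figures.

Components: v_x = 52.6 cos 13.5° = 51.15 m/s, v_y = 52.6 sin 13.5° = 12.28 m/s.
Vertical: 0 = 90.3 + 12.28 t − ½(10) t² ⇒ 5.000 t² − 12.28 t − 90.3 = 0.
t = [12.28 + √(150.8 + 1806)] / 10.00 = 5.652 s.
Horizontal: R = v_x · t = 51.15 × 5.652 = 289 m.

289 m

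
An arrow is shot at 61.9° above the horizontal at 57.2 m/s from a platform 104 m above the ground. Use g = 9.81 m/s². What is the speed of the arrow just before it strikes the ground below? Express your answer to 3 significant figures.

v_x = 57.2 cos 61.9° = 26.94 m/s is unchanged throughout.
For the vertical component, v_y² = v_y0² + 2 g h = (50.46)² + 2×9.81×104 = 4587, so |v_y| = 67.73 m/s.
Impact speed = √(v_x² + v_y²) = √(725.8 + 4587) = 72.9 m/s.

72.9 m/s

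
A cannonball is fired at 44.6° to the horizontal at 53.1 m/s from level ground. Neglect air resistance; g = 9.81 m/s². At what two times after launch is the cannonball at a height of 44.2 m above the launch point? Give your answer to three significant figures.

v_y0 = 53.1 sin 44.6° = 37.28 m/s.
Set y = v_y0 t − ½ g t² = 44.2: 4.905 t² − 37.28 t + 44.2 = 0.
t = [37.28 ± √(1390 − 867.2)] / 9.81 = (37.28 ± 22.86) / 9.81, giving t = 1.47 s or t = 6.13 s.
So the cannonball is at 44.2 m at t = 1.47 s (rising) and t = 6.13 s (falling).

1.47 s and 6.13 s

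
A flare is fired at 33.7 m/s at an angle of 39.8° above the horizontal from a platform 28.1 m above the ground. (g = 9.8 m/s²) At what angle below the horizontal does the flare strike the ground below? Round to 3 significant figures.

v_x = 33.7 cos 39.8° = 25.89 m/s.
At impact |v_y| = √(v_y0² + 2 g h) = √(21.57² + 2×9.8×28.1) = 31.88 m/s.
Angle below horizontal = arctan(|v_y| / v_x) = arctan(31.88 / 25.89) = 50.9°.

50.9°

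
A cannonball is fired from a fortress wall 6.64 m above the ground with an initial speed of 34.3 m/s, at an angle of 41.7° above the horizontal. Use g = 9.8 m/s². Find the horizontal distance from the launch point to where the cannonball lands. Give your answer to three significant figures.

126 m

Components: v_x = 34.3 cos 41.7° = 25.61 m/s, v_y = 34.3 sin 41.7° = 22.82 m/s.
Vertical: 0 = 6.64 + 22.82 t − ½(9.8) t² ⇒ 4.900 t² − 22.82 t − 6.64 = 0.
t = [22.82 + √(520.8 + 130.1)] / 9.800 = 4.932 s.
Horizontal: R = v_x · t = 25.61 × 4.932 = 126 m.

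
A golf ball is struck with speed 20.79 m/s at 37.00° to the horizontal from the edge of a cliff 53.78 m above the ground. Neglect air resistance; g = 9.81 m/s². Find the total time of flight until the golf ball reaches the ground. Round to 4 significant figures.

4.824 s

Vertical component: v_y = 20.79 sin 37.00° = 12.512 m/s.
Taking up as positive with launch at y = 53.78 m, landing at y = 0: 0 = 53.78 + 12.512 t − ½(9.81) t².
Solving 4.905 t² − 12.512 t − 53.78 = 0 gives t = [12.512 + √(12.512² + 4·4.905·53.78)] / 9.810 = 4.824 s.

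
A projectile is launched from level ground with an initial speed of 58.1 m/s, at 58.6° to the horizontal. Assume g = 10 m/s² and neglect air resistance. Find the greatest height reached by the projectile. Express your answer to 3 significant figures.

123 m

Vertical component of launch velocity: v_y = 58.1 sin 58.6° = 49.59 m/s.
At the highest point the vertical velocity is zero, so v_y² = 2 g h_max.
h_max = (49.59)² / (2 × 10) = 2459 / 20.00 = 123 m.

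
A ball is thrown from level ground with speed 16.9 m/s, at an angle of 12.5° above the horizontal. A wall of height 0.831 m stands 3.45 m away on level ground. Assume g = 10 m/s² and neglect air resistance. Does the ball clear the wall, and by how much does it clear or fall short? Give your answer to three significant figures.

No — it falls 0.285 m short of clearing the wall.

v_x = 16.9 cos 12.5° = 16.50 m/s; v_y0 = 16.9 sin 12.5° = 3.658 m/s.
Time to reach the wall: t = 3.45 / 16.50 = 0.2091 s.
Height at that point: y = 3.658×0.2091 − 5.000×0.2091² = 0.5463 m.
That is 0.831 − 0.5463 = 0.285 m below the top of the wall, so the ball does not clear it.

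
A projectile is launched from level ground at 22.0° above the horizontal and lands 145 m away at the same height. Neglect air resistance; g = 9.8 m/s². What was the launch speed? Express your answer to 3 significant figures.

On level ground, R = v₀² sin(2θ) / g, so v₀ = √(R g / sin 2θ).
sin(2 × 22.0°) = 0.6947.
v₀ = √(145 × 9.8 / 0.6947) = √2045 = 45.2 m/s.

45.2 m/s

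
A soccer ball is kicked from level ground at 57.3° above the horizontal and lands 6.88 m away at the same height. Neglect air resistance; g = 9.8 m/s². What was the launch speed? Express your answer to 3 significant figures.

On level ground, R = v₀² sin(2θ) / g, so v₀ = √(R g / sin 2θ).
sin(2 × 57.3°) = 0.9092.
v₀ = √(6.88 × 9.8 / 0.9092) = √74.16 = 8.61 m/s.

8.61 m/s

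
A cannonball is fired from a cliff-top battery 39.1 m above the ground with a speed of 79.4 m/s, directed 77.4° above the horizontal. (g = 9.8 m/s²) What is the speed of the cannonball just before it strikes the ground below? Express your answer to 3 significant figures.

84.1 m/s

v_x = 79.4 cos 77.4° = 17.32 m/s is unchanged throughout.
For the vertical component, v_y² = v_y0² + 2 g h = (77.49)² + 2×9.8×39.1 = 6771, so |v_y| = 82.29 m/s.
Impact speed = √(v_x² + v_y²) = √(300.0 + 6771) = 84.1 m/s.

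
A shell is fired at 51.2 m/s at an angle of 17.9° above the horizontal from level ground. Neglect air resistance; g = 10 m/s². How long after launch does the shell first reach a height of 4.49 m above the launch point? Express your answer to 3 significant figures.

0.317 s

v_y0 = 51.2 sin 17.9° = 15.74 m/s.
Set y = v_y0 t − ½ g t² = 4.49: 5.000 t² − 15.74 t + 4.49 = 0.
t = [15.74 ± √(247.7 − 89.80)] / 10 = (15.74 ± 12.57) / 10, giving t = 0.317 s or t = 2.83 s.
The shell is on the way up at the first time, so t = 0.317 s.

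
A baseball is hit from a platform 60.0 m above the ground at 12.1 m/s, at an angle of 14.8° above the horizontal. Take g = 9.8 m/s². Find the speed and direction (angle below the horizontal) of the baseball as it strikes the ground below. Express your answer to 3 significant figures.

36.4 m/s at 71.2° below the horizontal

v_x = 12.1 cos 14.8° = 11.70 m/s (constant).
|v_y| at impact = √((3.091)² + 2×9.8×60.0) = 34.43 m/s.
Speed = √(11.70² + 34.43²) = 36.4 m/s; angle = arctan(34.43/11.70) = 71.2° below horizontal.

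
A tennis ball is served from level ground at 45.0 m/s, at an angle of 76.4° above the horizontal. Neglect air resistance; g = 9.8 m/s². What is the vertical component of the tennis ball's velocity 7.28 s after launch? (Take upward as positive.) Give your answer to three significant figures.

Initial vertical component: v_y0 = 45.0 sin 76.4° = 43.74 m/s.
v_y(t) = v_y0 − g t = 43.74 − 9.8 × 7.28 = -27.6 m/s.

-27.6 m/s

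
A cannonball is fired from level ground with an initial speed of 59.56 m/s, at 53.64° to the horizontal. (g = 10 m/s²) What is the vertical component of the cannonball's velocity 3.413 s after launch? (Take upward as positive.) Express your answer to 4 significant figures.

13.83 m/s

Initial vertical component: v_y0 = 59.56 sin 53.64° = 47.964 m/s.
v_y(t) = v_y0 − g t = 47.964 − 10 × 3.413 = 13.83 m/s.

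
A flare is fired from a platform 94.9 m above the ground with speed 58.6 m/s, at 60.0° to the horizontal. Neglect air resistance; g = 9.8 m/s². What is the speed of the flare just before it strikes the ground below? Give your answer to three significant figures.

72.8 m/s

v_x = 58.6 cos 60.0° = 29.30 m/s is unchanged throughout.
For the vertical component, v_y² = v_y0² + 2 g h = (50.75)² + 2×9.8×94.9 = 4436, so |v_y| = 66.60 m/s.
Impact speed = √(v_x² + v_y²) = √(858.5 + 4436) = 72.8 m/s.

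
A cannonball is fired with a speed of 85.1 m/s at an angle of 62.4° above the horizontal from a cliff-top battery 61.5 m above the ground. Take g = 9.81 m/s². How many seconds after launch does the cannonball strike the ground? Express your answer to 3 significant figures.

16.2 s

Vertical component: v_y = 85.1 sin 62.4° = 75.42 m/s.
Taking up as positive with launch at y = 61.5 m, landing at y = 0: 0 = 61.5 + 75.42 t − ½(9.81) t².
Solving 4.905 t² − 75.42 t − 61.5 = 0 gives t = [75.42 + √(75.42² + 4·4.905·61.5)] / 9.810 = 16.2 s.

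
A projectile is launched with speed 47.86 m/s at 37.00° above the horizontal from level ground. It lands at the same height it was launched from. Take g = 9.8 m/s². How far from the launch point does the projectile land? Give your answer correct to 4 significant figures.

224.7 m

For level ground, R = v₀² sin(2θ) / g.
sin(2 × 37.00°) = sin 74.000° = 0.9613.
R = (47.86)² × 0.9613 / 9.8 = 224.7 m.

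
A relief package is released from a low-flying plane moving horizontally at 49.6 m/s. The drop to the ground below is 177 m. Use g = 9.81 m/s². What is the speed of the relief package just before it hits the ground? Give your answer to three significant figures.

Fall time: t = √(2 × 177 / 9.81) = 6.007 s.
At impact: v_x = 49.6 m/s (unchanged), v_y = g t = 9.81 × 6.007 = 58.93 m/s.
Speed = √(v_x² + v_y²) = √(2460 + 3473) = 77.0 m/s.

77.0 m/s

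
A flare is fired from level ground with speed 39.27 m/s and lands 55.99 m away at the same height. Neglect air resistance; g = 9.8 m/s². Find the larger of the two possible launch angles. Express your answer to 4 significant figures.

79.58°

Level-ground range: R = v₀² sin(2θ)/g ⇒ sin 2θ = R g / v₀² = 55.99×9.8/39.27² = 0.3558.
2θ = arcsin(0.3558) = 20.842° or 180° − 20.842° = 159.158°.
So θ = 10.42° or θ = 79.58°.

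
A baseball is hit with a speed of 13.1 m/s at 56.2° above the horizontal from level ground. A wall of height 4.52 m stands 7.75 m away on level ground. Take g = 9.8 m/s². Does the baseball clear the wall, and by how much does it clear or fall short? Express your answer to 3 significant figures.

Yes — it clears the wall by 1.52 m.

v_x = 13.1 cos 56.2° = 7.287 m/s; v_y0 = 13.1 sin 56.2° = 10.89 m/s.
Time to reach the wall: t = 7.75 / 7.287 = 1.064 s.
Height at that point: y = 10.89×1.064 − 4.900×1.064² = 6.040 m.
That is 6.040 − 4.52 = 1.52 m above the top of the wall, so the baseball clears it.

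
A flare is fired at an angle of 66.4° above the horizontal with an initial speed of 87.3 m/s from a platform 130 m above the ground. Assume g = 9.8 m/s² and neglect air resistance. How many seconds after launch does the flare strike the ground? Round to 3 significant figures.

Vertical component: v_y = 87.3 sin 66.4° = 80.00 m/s.
Taking up as positive with launch at y = 130 m, landing at y = 0: 0 = 130 + 80.00 t − ½(9.8) t².
Solving 4.900 t² − 80.00 t − 130 = 0 gives t = [80.00 + √(80.00² + 4·4.900·130)] / 9.800 = 17.8 s.

17.8 s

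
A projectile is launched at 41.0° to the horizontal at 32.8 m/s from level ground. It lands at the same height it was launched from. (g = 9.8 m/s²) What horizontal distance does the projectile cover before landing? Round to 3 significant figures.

Components: v_x = 32.8 cos 41.0° = 24.75 m/s, v_y = 32.8 sin 41.0° = 21.52 m/s.
Time of flight (same landing height): t = 2 v_y / g = 2 × 21.52 / 9.8 = 4.392 s.
Range: R = v_x · t = 24.75 × 4.392 = 109 m.

109 m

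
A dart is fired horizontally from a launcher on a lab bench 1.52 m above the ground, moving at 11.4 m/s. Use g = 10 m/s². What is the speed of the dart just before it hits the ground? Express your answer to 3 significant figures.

12.7 m/s

Fall time: t = √(2 × 1.52 / 10) = 0.5514 s.
At impact: v_x = 11.4 m/s (unchanged), v_y = g t = 10 × 0.5514 = 5.514 m/s.
Speed = √(v_x² + v_y²) = √(130.0 + 30.40) = 12.7 m/s.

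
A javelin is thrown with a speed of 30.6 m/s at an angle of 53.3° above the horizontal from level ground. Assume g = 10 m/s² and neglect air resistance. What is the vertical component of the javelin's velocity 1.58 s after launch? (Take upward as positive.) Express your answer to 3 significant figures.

8.73 m/s

Initial vertical component: v_y0 = 30.6 sin 53.3° = 24.53 m/s.
v_y(t) = v_y0 − g t = 24.53 − 10 × 1.58 = 8.73 m/s.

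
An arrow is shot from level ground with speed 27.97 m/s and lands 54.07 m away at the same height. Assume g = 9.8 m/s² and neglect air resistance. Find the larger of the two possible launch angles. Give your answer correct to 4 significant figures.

68.68°

Level-ground range: R = v₀² sin(2θ)/g ⇒ sin 2θ = R g / v₀² = 54.07×9.8/27.97² = 0.6773.
2θ = arcsin(0.6773) = 42.633° or 180° − 42.633° = 137.367°.
So θ = 21.32° or θ = 68.68°.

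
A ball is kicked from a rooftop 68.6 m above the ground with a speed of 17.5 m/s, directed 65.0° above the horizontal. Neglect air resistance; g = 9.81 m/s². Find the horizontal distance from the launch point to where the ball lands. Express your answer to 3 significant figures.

42.1 m

Components: v_x = 17.5 cos 65.0° = 7.396 m/s, v_y = 17.5 sin 65.0° = 15.86 m/s.
Vertical: 0 = 68.6 + 15.86 t − ½(9.81) t² ⇒ 4.905 t² − 15.86 t − 68.6 = 0.
t = [15.86 + √(251.5 + 1346)] / 9.810 = 5.691 s.
Horizontal: R = v_x · t = 7.396 × 5.691 = 42.1 m.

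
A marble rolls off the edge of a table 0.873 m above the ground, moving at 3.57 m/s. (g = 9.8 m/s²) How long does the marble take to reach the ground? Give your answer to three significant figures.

0.422 s

The horizontal speed doesn't affect the fall. With v_y0 = 0, h = ½ g t².
t = √(2 × 0.873 / 9.8) = √0.1782 = 0.422 s.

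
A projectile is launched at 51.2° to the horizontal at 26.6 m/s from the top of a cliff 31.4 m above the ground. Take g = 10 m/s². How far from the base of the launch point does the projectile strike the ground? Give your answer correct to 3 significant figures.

Components: v_x = 26.6 cos 51.2° = 16.67 m/s, v_y = 26.6 sin 51.2° = 20.73 m/s.
Vertical: 0 = 31.4 + 20.73 t − ½(10) t² ⇒ 5.000 t² − 20.73 t − 31.4 = 0.
t = [20.73 + √(429.7 + 628.0)] / 10.00 = 5.325 s.
Horizontal: R = v_x · t = 16.67 × 5.325 = 88.8 m.

88.8 m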